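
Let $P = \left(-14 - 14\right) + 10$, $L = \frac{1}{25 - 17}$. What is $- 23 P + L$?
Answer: $\frac{3313}{8} \approx 414.13$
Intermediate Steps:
$L = \frac{1}{8} \approx 0.125$
$P = -18$ ($P = -28 + 10 = -18$)
$- 23 P + L = \left(-23\right) \left(-18\right) + \frac{1}{8} = 414 + \frac{1}{8} = \frac{3313}{8}$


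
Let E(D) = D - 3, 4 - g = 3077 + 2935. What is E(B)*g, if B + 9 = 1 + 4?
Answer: 42056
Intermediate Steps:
g = -6008 (g = 4 - (3077 + 2935) = 4 - 1*6012 = 4 - 6012 = -6008)
B = -4 (B = -9 + (1 + 4) = -9 + 5 = -4)
E(D) = -3 + D
E(B)*g = (-3 - 4)*(-6008) = -7*(-6008) = 42056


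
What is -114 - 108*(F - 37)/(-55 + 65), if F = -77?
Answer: 5586/5 ≈ 1117.2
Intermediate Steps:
-114 - 108*(F - 37)/(-55 + 65) = -114 - 108*(-77 - 37)/(-55 + 65) = -114 - (-12312)/10 = -114 - 108*(-57/5) = -114 + 6156/5 = 5586/5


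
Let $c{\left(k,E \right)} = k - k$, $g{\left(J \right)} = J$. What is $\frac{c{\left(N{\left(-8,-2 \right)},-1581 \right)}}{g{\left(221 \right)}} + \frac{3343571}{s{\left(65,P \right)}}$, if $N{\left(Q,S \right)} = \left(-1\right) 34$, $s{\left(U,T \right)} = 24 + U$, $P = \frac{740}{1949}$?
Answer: $\frac{3343571}{89} \approx 37568.0$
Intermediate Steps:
$P = \frac{740}{1949}$ ($P = 740 \cdot \frac{1}{1949} = \frac{740}{1949} \approx 0.37968$)
$N{\left(Q,S \right)} = -34$
$c{\left(k,E \right)} = 0$
$\frac{c{\left(N{\left(-8,-2 \right)},-1581 \right)}}{g{\left(221 \right)}} + \frac{3343571}{s{\left(65,P \right)}} = \frac{0}{221} + \frac{3343571}{24 + 65} = 0 \cdot \frac{1}{221} + \frac{3343571}{89} = 0 + 3343571 \cdot \frac{1}{89} = 0 + \frac{3343571}{89} = \frac{3343571}{89}$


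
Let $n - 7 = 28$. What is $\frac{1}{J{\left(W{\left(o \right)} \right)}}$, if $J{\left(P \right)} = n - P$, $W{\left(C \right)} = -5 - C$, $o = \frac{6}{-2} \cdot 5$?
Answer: $\frac{1}{25} \approx 0.04$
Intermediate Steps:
$n = 35$ ($n = 7 + 28 = 35$)
$o = -15$ ($o = 6 \left(- \frac{1}{2}\right) 5 = \left(-3\right) 5 = -15$)
$J{\left(P \right)} = 35 - P$
$\frac{1}{J{\left(W{\left(o \right)} \right)}} = \frac{1}{35 - \left(-5 - -15\right)} = \frac{1}{35 - \left(-5 + 15\right)} = \frac{1}{35 - 10} = \frac{1}{25}$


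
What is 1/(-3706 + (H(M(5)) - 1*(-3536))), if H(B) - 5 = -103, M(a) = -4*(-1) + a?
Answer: -1/268 ≈ -0.0037313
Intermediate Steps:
M(a) = 4 + a
H(B) = -98 (H(B) = 5 - 103 = -98)
1/(-3706 + (H(M(5)) - 1*(-3536))) = 1/(-3706 + (-98 - 1*(-3536))) = 1/(-3706 + (-98 + 3536)) = 1/(-3706 + 3438) = 1/(-268) = -1/268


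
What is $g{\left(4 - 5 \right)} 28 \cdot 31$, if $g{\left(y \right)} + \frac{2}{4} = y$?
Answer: $-1302$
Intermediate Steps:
$g{\left(y \right)} = - \frac{1}{2} + y$
$g{\left(4 - 5 \right)} 28 \cdot 31 = \left(- \frac{1}{2} + \left(4 - 5\right)\right) 28 \cdot 31 = \left(- \frac{1}{2} - 1\right) 28 \cdot 31 = \left(- \frac{3}{2}\right) 28 \cdot 31 = \left(-42\right) 31 = -1302$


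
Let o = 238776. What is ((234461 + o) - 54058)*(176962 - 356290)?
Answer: -75170531712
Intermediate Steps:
((234461 + o) - 54058)*(176962 - 356290) = ((234461 + 238776) - 54058)*(176962 - 356290) = (473237 - 54058)*(-179328) = 419179*(-179328) = -75170531712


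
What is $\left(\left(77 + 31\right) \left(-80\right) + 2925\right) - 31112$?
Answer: $-36827$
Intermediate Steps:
$\left(\left(77 + 31\right) \left(-80\right) + 2925\right) - 31112 = \left(108 \left(-80\right) + 2925\right) - 31112 = \left(-8640 + 2925\right) - 31112 = -5715 - 31112 = -36827$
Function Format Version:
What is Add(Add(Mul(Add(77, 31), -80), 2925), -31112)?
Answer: -36827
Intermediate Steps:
Add(Add(Mul(Add(77, 31), -80), 2925), -31112) = Add(Add(Mul(108, -80), 2925), -31112) = Add(Add(-8640, 2925), -31112) = Add(-5715, -31112) = -36827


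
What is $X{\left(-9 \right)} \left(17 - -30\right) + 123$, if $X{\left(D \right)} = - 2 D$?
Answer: $969$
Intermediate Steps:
$X{\left(-9 \right)} \left(17 - -30\right) + 123 = \left(-2\right) \left(-9\right) \left(17 - -30\right) + 123 = 18 \left(17 + 30\right) + 123 = 18 \cdot 47 + 123 = 846 + 123 = 969$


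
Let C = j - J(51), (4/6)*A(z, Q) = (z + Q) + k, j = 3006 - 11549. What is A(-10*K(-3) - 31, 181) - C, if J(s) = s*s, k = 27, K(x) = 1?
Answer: 22789/2 ≈ 11395.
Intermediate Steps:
j = -8543
J(s) = s**2
A(z, Q) = 81/2 + 3*Q/2 + 3*z/2 (A(z, Q) = 3*((z + Q) + 27)/2 = 3*((Q + z) + 27)/2 = 3*(27 + Q + z)/2 = 81/2 + 3*Q/2 + 3*z/2)
C = -11144 (C = -8543 - 1*51**2 = -8543 - 1*2601 = -8543 - 2601 = -11144)
A(-10*K(-3) - 31, 181) - C = (81/2 + (3/2)*181 + 3*(-10*1 - 31)/2) - 1*(-11144) = (81/2 + 543/2 + 3*(-10 - 31)/2) + 11144 = (81/2 + 543/2 + (3/2)*(-41)) + 11144 = (81/2 + 543/2 - 123/2) + 11144 = 501/2 + 11144 = 22789/2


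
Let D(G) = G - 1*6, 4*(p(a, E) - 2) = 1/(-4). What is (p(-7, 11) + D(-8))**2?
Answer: 37249/256 ≈ 145.50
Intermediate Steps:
p(a, E) = 31/16 (p(a, E) = 2 + (1/4)/(-4) = 2 + (1/4)*(-1/4) = 2 - 1/16 = 31/16)
D(G) = -6 + G (D(G) = G - 6 = -6 + G)
(p(-7, 11) + D(-8))**2 = (31/16 + (-6 - 8))**2 = (31/16 - 14)**2 = (-193/16)**2 = 37249/256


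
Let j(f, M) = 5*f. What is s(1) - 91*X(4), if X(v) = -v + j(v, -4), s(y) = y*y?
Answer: -1455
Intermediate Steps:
s(y) = y**2
X(v) = 4*v (X(v) = -v + 5*v = 4*v)
s(1) - 91*X(4) = 1**2 - 364*4 = 1 - 91*16 = 1 - 1456 = -1455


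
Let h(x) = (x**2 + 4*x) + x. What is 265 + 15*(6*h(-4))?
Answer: -95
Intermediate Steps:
h(x) = x**2 + 5*x
265 + 15*(6*h(-4)) = 265 + 15*(6*(-4*(5 - 4))) = 265 + 15*(6*(-4*1)) = 265 + 15*(6*(-4)) = 265 + 15*(-24) = 265 - 360 = -95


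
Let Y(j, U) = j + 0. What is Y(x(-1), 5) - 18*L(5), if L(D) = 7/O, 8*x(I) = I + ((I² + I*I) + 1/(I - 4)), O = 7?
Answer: -179/10 ≈ -17.900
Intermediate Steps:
x(I) = I²/4 + I/8 + 1/(8*(-4 + I)) (x(I) = (I + ((I² + I*I) + 1/(I - 4)))/8 = (I + ((I² + I²) + 1/(-4 + I)))/8 = (I + (2*I² + 1/(-4 + I)))/8 = (I + (1/(-4 + I) + 2*I²))/8 = (I + 1/(-4 + I) + 2*I²)/8 = I²/4 + I/8 + 1/(8*(-4 + I)))
L(D) = 1 (L(D) = 7/7 = 7*(⅐) = 1)
Y(j, U) = j
Y(x(-1), 5) - 18*L(5) = (1 - 7*(-1)² - 4*(-1) + 2*(-1)³)/(8*(-4 - 1)) - 18*1 = (⅛)*(1 - 7*1 + 4 + 2*(-1))/(-5) - 18 = (⅛)*(-⅕)*(1 - 7 + 4 - 2) - 18 = (⅛)*(-⅕)*(-4) - 18 = ⅒ - 18 = -179/10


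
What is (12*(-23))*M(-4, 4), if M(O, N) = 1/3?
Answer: -92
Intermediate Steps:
M(O, N) = 1/3
(12*(-23))*M(-4, 4) = (12*(-23))*(1/3) = -276*1/3 = -92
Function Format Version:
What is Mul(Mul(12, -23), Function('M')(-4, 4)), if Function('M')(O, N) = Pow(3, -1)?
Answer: -92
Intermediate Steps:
Function('M')(O, N) = Rational(1, 3)
Mul(Mul(12, -23), Function('M')(-4, 4)) = Mul(Mul(12, -23), Rational(1, 3)) = Mul(-276, Rational(1, 3)) = -92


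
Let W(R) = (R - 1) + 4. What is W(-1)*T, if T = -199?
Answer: -398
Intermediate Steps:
W(R) = 3 + R (W(R) = (-1 + R) + 4 = 3 + R)
W(-1)*T = (3 - 1)*(-199) = 2*(-199) = -398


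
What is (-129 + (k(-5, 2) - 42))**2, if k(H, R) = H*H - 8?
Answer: 23716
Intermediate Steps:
k(H, R) = -8 + H**2 (k(H, R) = H**2 - 8 = -8 + H**2)
(-129 + (k(-5, 2) - 42))**2 = (-129 + ((-8 + (-5)**2) - 42))**2 = (-129 + ((-8 + 25) - 42))**2 = (-129 + (17 - 42))**2 = (-129 - 25)**2 = (-154)**2 = 23716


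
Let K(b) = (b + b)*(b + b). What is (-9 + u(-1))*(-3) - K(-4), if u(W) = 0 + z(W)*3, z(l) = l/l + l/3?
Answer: -43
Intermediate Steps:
z(l) = 1 + l/3 (z(l) = 1 + l*(⅓) = 1 + l/3)
K(b) = 4*b² (K(b) = (2*b)*(2*b) = 4*b²)
u(W) = 3 + W (u(W) = 0 + (1 + W/3)*3 = 0 + (3 + W) = 3 + W)
(-9 + u(-1))*(-3) - K(-4) = (-9 + (3 - 1))*(-3) - 4*(-4)² = (-9 + 2)*(-3) - 4*16 = -7*(-3) - 1*64 = 21 - 64 = -43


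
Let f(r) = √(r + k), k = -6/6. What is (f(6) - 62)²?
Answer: (62 - √5)² ≈ 3571.7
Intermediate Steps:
k = -1 (k = -6*⅙ = -1)
f(r) = √(-1 + r) (f(r) = √(r - 1) = √(-1 + r))
(f(6) - 62)² = (√(-1 + 6) - 62)² = (√5 - 62)² = (-62 + √5)²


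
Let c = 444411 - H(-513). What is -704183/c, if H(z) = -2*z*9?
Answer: -704183/435177 ≈ -1.6182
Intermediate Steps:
H(z) = -18*z
c = 435177 (c = 444411 - (-18)*(-513) = 444411 - 1*9234 = 444411 - 9234 = 435177)
-704183/c = -704183/435177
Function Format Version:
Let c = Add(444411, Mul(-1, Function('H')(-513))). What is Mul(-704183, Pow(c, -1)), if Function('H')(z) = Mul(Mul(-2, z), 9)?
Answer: Rational(-704183, 435177) ≈ -1.6182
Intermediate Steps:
Function('H')(z) = Mul(-18, z)
c = 435177 (c = Add(444411, Mul(-1, Mul(-18, -513))) = Add(444411, Mul(-1, 9234)) = Add(444411, -9234) = 435177)
Mul(-704183, Pow(c, -1)) = Mul(-704183, Pow(435177, -1)) = Mul(-704183, Rational(1, 435177)) = Rational(-704183, 435177)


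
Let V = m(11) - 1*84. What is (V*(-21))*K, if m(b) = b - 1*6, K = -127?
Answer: -210693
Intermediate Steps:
m(b) = -6 + b (m(b) = b - 6 = -6 + b)
V = -79 (V = (-6 + 11) - 1*84 = 5 - 84 = -79)
(V*(-21))*K = -79*(-21)*(-127) = 1659*(-127) = -210693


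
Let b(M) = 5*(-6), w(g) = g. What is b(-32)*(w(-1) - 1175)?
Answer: 35280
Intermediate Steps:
b(M) = -30
b(-32)*(w(-1) - 1175) = -30*(-1 - 1175) = -30*(-1176) = 35280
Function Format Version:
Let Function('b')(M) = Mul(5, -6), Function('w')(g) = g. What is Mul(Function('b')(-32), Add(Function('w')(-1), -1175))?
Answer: 35280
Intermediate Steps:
Function('b')(M) = -30
Mul(Function('b')(-32), Add(Function('w')(-1), -1175)) = Mul(-30, Add(-1, -1175)) = Mul(-30, -1176) = 35280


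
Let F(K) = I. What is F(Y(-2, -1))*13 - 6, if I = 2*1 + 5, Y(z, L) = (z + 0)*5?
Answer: 85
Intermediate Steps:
Y(z, L) = 5*z (Y(z, L) = z*5 = 5*z)
I = 7 (I = 2 + 5 = 7)
F(K) = 7
F(Y(-2, -1))*13 - 6 = 7*13 - 6 = 91 - 6 = 85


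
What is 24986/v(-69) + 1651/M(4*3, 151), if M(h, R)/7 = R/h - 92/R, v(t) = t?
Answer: -276032882/806127 ≈ -342.42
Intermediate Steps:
M(h, R) = -644/R + 7*R/h (M(h, R) = 7*(R/h - 92/R) = 7*(-92/R + R/h) = -644/R + 7*R/h)
24986/v(-69) + 1651/M(4*3, 151) = 24986/(-69) + 1651/(-644/151 + 7*151/(4*3)) = 24986*(-1/69) + 1651/(-644*1/151 + 7*151/12) = -24986/69 + 1651/(-644/151 + 7*151*(1/12)) = -24986/69 + 1651/(-644/151 + 1057/12) = -24986/69 + 1651/(151879/1812) = -24986/69 + 1651*(1812/151879) = -24986/69 + 230124/11683 = -276032882/806127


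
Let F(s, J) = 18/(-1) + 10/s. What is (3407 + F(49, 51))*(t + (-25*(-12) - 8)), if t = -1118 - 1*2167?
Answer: -497050503/49 ≈ -1.0144e+7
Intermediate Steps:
t = -3285 (t = -1118 - 2167 = -3285)
F(s, J) = -18 + 10/s (F(s, J) = 18*(-1) + 10/s = -18 + 10/s)
(3407 + F(49, 51))*(t + (-25*(-12) - 8)) = (3407 + (-18 + 10/49))*(-3285 + (-25*(-12) - 8)) = (3407 + (-18 + 10*(1/49)))*(-3285 + (300 - 8)) = (3407 + (-18 + 10/49))*(-3285 + 292) = (3407 - 872/49)*(-2993) = (166071/49)*(-2993) = -497050503/49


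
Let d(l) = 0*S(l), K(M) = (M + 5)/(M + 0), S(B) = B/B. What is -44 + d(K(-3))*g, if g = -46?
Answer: -44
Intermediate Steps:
S(B) = 1
K(M) = (5 + M)/M
d(l) = 0 (d(l) = 0*1 = 0)
-44 + d(K(-3))*g = -44 + 0*(-46) = -44 + 0 = -44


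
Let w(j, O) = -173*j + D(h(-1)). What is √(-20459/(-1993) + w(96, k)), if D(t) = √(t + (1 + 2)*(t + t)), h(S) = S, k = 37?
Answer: √(-65927015005 + 3972049*I*√7)/1993 ≈ 0.010268 + 128.83*I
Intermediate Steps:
D(t) = √7*√t (D(t) = √(t + 3*(2*t)) = √(t + 6*t) = √(7*t) = √7*√t)
w(j, O) = -173*j + I*√7 (w(j, O) = -173*j + √7*√(-1) = -173*j + √7*I = -173*j + I*√7)
√(-20459/(-1993) + w(96, k)) = √(-20459/(-1993) + (-173*96 + I*√7)) = √(-20459*(-1/1993) + (-16608 + I*√7)) = √(20459/1993 + (-16608 + I*√7)) = √(-33079285/1993 + I*√7)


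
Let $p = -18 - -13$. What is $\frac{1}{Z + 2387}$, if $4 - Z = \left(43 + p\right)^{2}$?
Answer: $\frac{1}{947} \approx 0.001056$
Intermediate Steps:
$p = -5$ ($p = -18 + 13 = -5$)
$Z = -1440$ ($Z = 4 - \left(43 - 5\right)^{2} = 4 - 38^{2} = 4 - 1444 = -1440$)
$\frac{1}{Z + 2387} = \frac{1}{-1440 + 2387} = \frac{1}{947}$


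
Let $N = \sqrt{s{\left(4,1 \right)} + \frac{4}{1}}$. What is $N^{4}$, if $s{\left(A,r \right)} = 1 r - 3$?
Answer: $4$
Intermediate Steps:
$s{\left(A,r \right)} = -3 + r$ ($s{\left(A,r \right)} = r - 3 = -3 + r$)
$N = \sqrt{2}$ ($N = \sqrt{\left(-3 + 1\right) + \frac{4}{1}} = \sqrt{-2 + 4 \cdot 1} = \sqrt{-2 + 4} = \sqrt{2} \approx 1.4142$)
$N^{4} = \left(\sqrt{2}\right)^{4} = 4$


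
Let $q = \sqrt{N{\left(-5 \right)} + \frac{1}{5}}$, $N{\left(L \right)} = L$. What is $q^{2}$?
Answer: $- \frac{24}{5} \approx -4.8$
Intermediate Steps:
$q = \frac{2 i \sqrt{30}}{5}$ ($q = \sqrt{-5 + \frac{1}{5}} = \sqrt{- \frac{24}{5}} = \frac{2 i \sqrt{30}}{5} \approx 2.1909 i$)
$q^{2} = \left(\frac{2 i \sqrt{30}}{5}\right)^{2} = - \frac{24}{5}$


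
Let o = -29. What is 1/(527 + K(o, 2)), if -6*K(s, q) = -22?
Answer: 3/1592 ≈ 0.0018844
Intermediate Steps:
K(s, q) = 11/3 (K(s, q) = -1/6*(-22) = 11/3)
1/(527 + K(o, 2)) = 1/(527 + 11/3) = 1/(1592/3) = 3/1592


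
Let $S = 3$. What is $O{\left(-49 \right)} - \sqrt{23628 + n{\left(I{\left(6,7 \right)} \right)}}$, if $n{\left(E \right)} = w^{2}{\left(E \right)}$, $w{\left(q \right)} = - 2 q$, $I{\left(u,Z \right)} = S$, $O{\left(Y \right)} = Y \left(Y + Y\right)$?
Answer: $4802 - 4 \sqrt{1479} \approx 4648.2$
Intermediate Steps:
$O{\left(Y \right)} = 2 Y^{2}$ ($O{\left(Y \right)} = Y 2 Y = 2 Y^{2}$)
$I{\left(u,Z \right)} = 3$
$n{\left(E \right)} = 4 E^{2}$ ($n{\left(E \right)} = \left(- 2 E\right)^{2} = 4 E^{2}$)
$O{\left(-49 \right)} - \sqrt{23628 + n{\left(I{\left(6,7 \right)} \right)}} = 2 \left(-49\right)^{2} - \sqrt{23628 + 4 \cdot 3^{2}} = 2 \cdot 2401 - \sqrt{23628 + 4 \cdot 9} = 4802 - \sqrt{23628 + 36} = 4802 - \sqrt{23664} = 4802 - 4 \sqrt{1479}$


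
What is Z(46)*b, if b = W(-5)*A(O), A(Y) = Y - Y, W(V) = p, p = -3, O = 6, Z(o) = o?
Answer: 0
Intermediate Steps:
W(V) = -3
A(Y) = 0
b = 0 (b = -3*0 = 0)
Z(46)*b = 46*0 = 0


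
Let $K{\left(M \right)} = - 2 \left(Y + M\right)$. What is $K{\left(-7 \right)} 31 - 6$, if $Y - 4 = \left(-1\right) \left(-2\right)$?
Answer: $56$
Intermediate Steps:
$Y = 6$ ($Y = 4 - -2 = 4 + 2 = 6$)
$K{\left(M \right)} = -12 - 2 M$ ($K{\left(M \right)} = - 2 \left(6 + M\right) = -12 - 2 M$)
$K{\left(-7 \right)} 31 - 6 = \left(-12 - -14\right) 31 - 6 = \left(-12 + 14\right) 31 - 6 = 2 \cdot 31 - 6 = 62 - 6 = 56$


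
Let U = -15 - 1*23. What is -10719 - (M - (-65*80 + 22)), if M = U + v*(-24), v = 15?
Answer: -15499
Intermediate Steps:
U = -38 (U = -15 - 23 = -38)
M = -398 (M = -38 + 15*(-24) = -38 - 360 = -398)
-10719 - (M - (-65*80 + 22)) = -10719 - (-398 - (-65*80 + 22)) = -10719 - (-398 - (-5200 + 22)) = -10719 - (-398 - 1*(-5178)) = -10719 - (-398 + 5178) = -10719 - 1*4780 = -10719 - 4780 = -15499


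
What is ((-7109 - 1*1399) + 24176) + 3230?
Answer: 18898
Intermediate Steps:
((-7109 - 1*1399) + 24176) + 3230 = ((-7109 - 1399) + 24176) + 3230 = (-8508 + 24176) + 3230 = 15668 + 3230 = 18898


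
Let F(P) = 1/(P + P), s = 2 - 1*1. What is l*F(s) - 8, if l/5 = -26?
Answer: -73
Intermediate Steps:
l = -130 (l = 5*(-26) = -130)
s = 1 (s = 2 - 1 = 1)
F(P) = 1/(2*P)
l*F(s) - 8 = -65/1 - 8 = -65 - 8 = -73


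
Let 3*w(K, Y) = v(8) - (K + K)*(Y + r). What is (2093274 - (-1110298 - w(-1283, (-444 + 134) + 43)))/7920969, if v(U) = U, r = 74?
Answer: 9115486/23762907 ≈ 0.38360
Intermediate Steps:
w(K, Y) = 8/3 - 2*K*(74 + Y)/3 (w(K, Y) = (8 - (K + K)*(Y + 74))/3 = (8 - 2*K*(74 + Y))/3 = 8/3 - 2*K*(74 + Y)/3)
(2093274 - (-1110298 - w(-1283, (-444 + 134) + 43)))/7920969 = (2093274 - (-1110298 - (8/3 - 148/3*(-1283) - 2/3*(-1283)*((-444 + 134) + 43))))/7920969 = (2093274 - (-1110298 - (8/3 + 189884/3 - 2/3*(-1283)*(-310 + 43))))*(1/7920969) = (2093274 - (-1110298 - (8/3 + 189884/3 - 2/3*(-1283)*(-267))))*(1/7920969) = (2093274 - (-1110298 - (8/3 + 189884/3 - 228374)))*(1/7920969) = (2093274 - (-1110298 - 1*(-495230/3)))*(1/7920969) = (2093274 - (-1110298 + 495230/3))*(1/7920969) = (2093274 - 1*(-2835664/3))*(1/7920969) = (2093274 + 2835664/3)*(1/7920969) = (9115486/3)*(1/7920969) = 9115486/23762907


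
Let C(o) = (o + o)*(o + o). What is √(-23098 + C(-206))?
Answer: 3*√16294 ≈ 382.94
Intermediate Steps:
C(o) = 4*o² (C(o) = (2*o)*(2*o) = 4*o²)
√(-23098 + C(-206)) = √(-23098 + 4*(-206)²) = √(-23098 + 4*42436) = √(-23098 + 169744) = √146646 = 3*√16294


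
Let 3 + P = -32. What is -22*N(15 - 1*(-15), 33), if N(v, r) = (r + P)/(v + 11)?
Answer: 44/41 ≈ 1.0732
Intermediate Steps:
P = -35 (P = -3 - 32 = -35)
N(v, r) = (-35 + r)/(11 + v) (N(v, r) = (r - 35)/(v + 11) = (-35 + r)/(11 + v))
-22*N(15 - 1*(-15), 33) = -22*(-35 + 33)/(11 + (15 - 1*(-15))) = -22*(-2)/(11 + (15 + 15)) = -22*(-2)/(11 + 30) = -22*(-2)/41 = -22*(-2/41) = 44/41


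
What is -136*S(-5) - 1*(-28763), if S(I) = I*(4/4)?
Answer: 29443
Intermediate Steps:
S(I) = I (S(I) = I*(4*(¼)) = I*1 = I)
-136*S(-5) - 1*(-28763) = -136*(-5) - 1*(-28763) = 680 + 28763 = 29443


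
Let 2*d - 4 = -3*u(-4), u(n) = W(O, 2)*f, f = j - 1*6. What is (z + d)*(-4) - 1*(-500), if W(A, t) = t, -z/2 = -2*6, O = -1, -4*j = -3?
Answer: 333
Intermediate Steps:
j = ¾ (j = -¼*(-3) = ¾ ≈ 0.75000)
z = 24 (z = -(-4)*6 = -2*(-12) = 24)
f = -21/4 (f = ¾ - 1*6 = ¾ - 6 = -21/4 ≈ -5.2500)
u(n) = -21/2 (u(n) = 2*(-21/4) = -21/2)
d = 71/4 (d = 2 + (-3*(-21/2))/2 = 2 + (½)*(63/2) = 2 + 63/4 = 71/4 ≈ 17.750)
(z + d)*(-4) - 1*(-500) = (24 + 71/4)*(-4) - 1*(-500) = (167/4)*(-4) + 500 = -167 + 500 = 333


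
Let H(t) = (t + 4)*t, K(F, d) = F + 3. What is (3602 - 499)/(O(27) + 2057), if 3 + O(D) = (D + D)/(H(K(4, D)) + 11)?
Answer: 136532/90403 ≈ 1.5103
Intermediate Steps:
K(F, d) = 3 + F
H(t) = t*(4 + t) (H(t) = (4 + t)*t = t*(4 + t))
O(D) = -3 + D/44 (O(D) = -3 + (D + D)/((3 + 4)*(4 + (3 + 4)) + 11) = -3 + (2*D)/(7*(4 + 7) + 11) = -3 + (2*D)/(7*11 + 11) = -3 + (2*D)/(77 + 11) = -3 + (2*D)/88 = -3 + (2*D)*(1/88) = -3 + D/44)
(3602 - 499)/(O(27) + 2057) = (3602 - 499)/((-3 + (1/44)*27) + 2057) = 3103/((-3 + 27/44) + 2057) = 3103/(-105/44 + 2057) = 3103/(90403/44) = 3103*(44/90403) = 136532/90403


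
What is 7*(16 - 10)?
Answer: 42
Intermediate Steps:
7*(16 - 10) = 7*6 = 42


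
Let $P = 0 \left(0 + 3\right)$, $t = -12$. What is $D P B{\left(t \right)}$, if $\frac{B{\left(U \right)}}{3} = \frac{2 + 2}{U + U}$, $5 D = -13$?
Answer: $0$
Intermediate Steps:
$D = - \frac{13}{5}$ ($D = \frac{1}{5} \left(-13\right) = - \frac{13}{5} \approx -2.6$)
$P = 0$ ($P = 0 \cdot 3 = 0$)
$B{\left(U \right)} = \frac{6}{U}$ ($B{\left(U \right)} = 3 \frac{2 + 2}{U + U} = 3 \frac{4}{2 U} = 3 \cdot 4 \frac{1}{2 U} = 3 \frac{2}{U} = \frac{6}{U}$)
$D P B{\left(t \right)} = - \frac{13 \cdot 0 \frac{6}{-12}}{5} = - \frac{13 \cdot 0 \cdot 6 \left(- \frac{1}{12}\right)}{5} = - \frac{13 \cdot 0 \left(- \frac{1}{2}\right)}{5} = \left(- \frac{13}{5}\right) 0 = 0$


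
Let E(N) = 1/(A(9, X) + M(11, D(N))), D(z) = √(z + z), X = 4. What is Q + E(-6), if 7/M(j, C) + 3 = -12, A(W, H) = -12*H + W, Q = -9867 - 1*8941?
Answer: -11134351/592 ≈ -18808.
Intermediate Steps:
Q = -18808 (Q = -9867 - 8941 = -18808)
D(z) = √2*√z (D(z) = √(2*z) = √2*√z)
A(W, H) = W - 12*H
M(j, C) = -7/15 (M(j, C) = 7/(-3 - 12) = 7/(-15) = 7*(-1/15) = -7/15)
E(N) = -15/592 (E(N) = 1/((9 - 12*4) - 7/15) = 1/((9 - 48) - 7/15) = 1/(-39 - 7/15) = 1/(-592/15) = -15/592)
Q + E(-6) = -18808 - 15/592 = -11134351/592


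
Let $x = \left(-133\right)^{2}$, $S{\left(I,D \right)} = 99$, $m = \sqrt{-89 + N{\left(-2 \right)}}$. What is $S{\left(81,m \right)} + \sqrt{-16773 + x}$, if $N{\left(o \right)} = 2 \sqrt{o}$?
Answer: $99 + 2 \sqrt{229} \approx 129.27$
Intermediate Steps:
$m = \sqrt{-89 + 2 i \sqrt{2}}$ ($m = \sqrt{-89 + 2 \sqrt{-2}} = \sqrt{-89 + 2 i \sqrt{2}} \approx 0.1499 + 9.4352 i$)
$x = 17689$
$S{\left(81,m \right)} + \sqrt{-16773 + x} = 99 + \sqrt{-16773 + 17689} = 99 + \sqrt{916} = 99 + 2 \sqrt{229}$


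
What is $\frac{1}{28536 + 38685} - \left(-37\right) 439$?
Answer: $\frac{1091870704}{67221} \approx 16243.0$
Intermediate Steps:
$\frac{1}{28536 + 38685} - \left(-37\right) 439 = \frac{1}{67221} - -16243 = \frac{1}{67221} + 16243 = \frac{1091870704}{67221}$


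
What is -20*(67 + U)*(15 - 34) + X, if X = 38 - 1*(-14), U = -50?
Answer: 6512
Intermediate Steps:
X = 52 (X = 38 + 14 = 52)
-20*(67 + U)*(15 - 34) + X = -20*(67 - 50)*(15 - 34) + 52 = -340*(-19) + 52 = -20*(-323) + 52 = 6460 + 52 = 6512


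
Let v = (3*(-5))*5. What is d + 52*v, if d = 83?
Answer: -3817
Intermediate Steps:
v = -75 (v = -15*5 = -75)
d + 52*v = 83 + 52*(-75) = 83 - 3900 = -3817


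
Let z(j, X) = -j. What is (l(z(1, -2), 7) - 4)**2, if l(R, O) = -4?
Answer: 64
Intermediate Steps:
(l(z(1, -2), 7) - 4)**2 = (-4 - 4)**2 = (-8)**2 = 64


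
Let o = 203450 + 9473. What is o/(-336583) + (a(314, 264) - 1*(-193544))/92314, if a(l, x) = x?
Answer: 22788352121/15535661531 ≈ 1.4668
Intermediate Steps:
o = 212923
o/(-336583) + (a(314, 264) - 1*(-193544))/92314 = 212923/(-336583) + (264 - 1*(-193544))/92314 = 212923*(-1/336583) + (264 + 193544)*(1/92314) = -212923/336583 + 193808*(1/92314) = -212923/336583 + 96904/46157 = 22788352121/15535661531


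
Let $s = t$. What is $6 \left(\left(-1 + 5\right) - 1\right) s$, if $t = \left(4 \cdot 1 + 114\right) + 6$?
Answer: $2232$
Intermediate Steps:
$t = 124$ ($t = \left(4 + 114\right) + 6 = 118 + 6 = 124$)
$s = 124$
$6 \left(\left(-1 + 5\right) - 1\right) s = 6 \left(\left(-1 + 5\right) - 1\right) 124 = 6 \left(4 - 1\right) 124 = 6 \cdot 3 \cdot 124 = 18 \cdot 124 = 2232$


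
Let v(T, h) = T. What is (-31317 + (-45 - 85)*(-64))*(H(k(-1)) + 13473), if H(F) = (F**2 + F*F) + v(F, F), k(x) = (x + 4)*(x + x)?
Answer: -311356383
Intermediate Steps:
k(x) = 2*x*(4 + x) (k(x) = (4 + x)*(2*x) = 2*x*(4 + x))
H(F) = F + 2*F**2 (H(F) = (F**2 + F*F) + F = (F**2 + F**2) + F = 2*F**2 + F = F + 2*F**2)
(-31317 + (-45 - 85)*(-64))*(H(k(-1)) + 13473) = (-31317 + (-45 - 85)*(-64))*((2*(-1)*(4 - 1))*(1 + 2*(2*(-1)*(4 - 1))) + 13473) = (-31317 - 130*(-64))*((2*(-1)*3)*(1 + 2*(2*(-1)*3)) + 13473) = (-31317 + 8320)*(-6*(1 + 2*(-6)) + 13473) = -22997*(-6*(1 - 12) + 13473) = -22997*(-6*(-11) + 13473) = -22997*(66 + 13473) = -22997*13539 = -311356383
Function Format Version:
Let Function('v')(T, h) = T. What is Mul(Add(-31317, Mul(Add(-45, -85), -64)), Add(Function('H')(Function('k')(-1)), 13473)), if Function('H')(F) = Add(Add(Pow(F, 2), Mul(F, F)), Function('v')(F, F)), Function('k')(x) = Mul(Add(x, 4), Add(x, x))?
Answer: -311356383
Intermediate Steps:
Function('k')(x) = Mul(2, x, Add(4, x)) (Function('k')(x) = Mul(Add(4, x), Mul(2, x)) = Mul(2, x, Add(4, x)))
Function('H')(F) = Add(F, Mul(2, Pow(F, 2))) (Function('H')(F) = Add(Add(Pow(F, 2), Mul(F, F)), F) = Add(Add(Pow(F, 2), Pow(F, 2)), F) = Add(Mul(2, Pow(F, 2)), F) = Add(F, Mul(2, Pow(F, 2))))
Mul(Add(-31317, Mul(Add(-45, -85), -64)), Add(Function('H')(Function('k')(-1)), 13473)) = Mul(Add(-31317, Mul(Add(-45, -85), -64)), Add(Mul(Mul(2, -1, Add(4, -1)), Add(1, Mul(2, Mul(2, -1, Add(4, -1))))), 13473)) = Mul(Add(-31317, Mul(-130, -64)), Add(Mul(Mul(2, -1, 3), Add(1, Mul(2, Mul(2, -1, 3)))), 13473)) = Mul(Add(-31317, 8320), Add(Mul(-6, Add(1, Mul(2, -6))), 13473)) = Mul(-22997, Add(Mul(-6, Add(1, -12)), 13473)) = Mul(-22997, Add(Mul(-6, -11), 13473)) = Mul(-22997, Add(66, 13473)) = Mul(-22997, 13539) = -311356383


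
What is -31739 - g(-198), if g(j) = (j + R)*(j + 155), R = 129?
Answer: -34706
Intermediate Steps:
g(j) = (129 + j)*(155 + j) (g(j) = (j + 129)*(j + 155) = (129 + j)*(155 + j))
-31739 - g(-198) = -31739 - (19995 + (-198)² + 284*(-198)) = -31739 - (19995 + 39204 - 56232) = -31739 - 1*2967 = -31739 - 2967 = -34706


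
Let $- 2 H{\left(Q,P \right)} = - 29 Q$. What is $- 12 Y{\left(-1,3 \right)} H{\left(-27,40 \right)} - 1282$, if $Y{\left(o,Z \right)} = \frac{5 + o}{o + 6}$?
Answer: $\frac{12382}{5} \approx 2476.4$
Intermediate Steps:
$Y{\left(o,Z \right)} = \frac{5 + o}{6 + o}$
$H{\left(Q,P \right)} = \frac{29 Q}{2}$ ($H{\left(Q,P \right)} = - \frac{\left(-29\right) Q}{2} = \frac{29 Q}{2}$)
$- 12 Y{\left(-1,3 \right)} H{\left(-27,40 \right)} - 1282 = - 12 \frac{5 - 1}{6 - 1} \cdot \frac{29}{2} \left(-27\right) - 1282 = - 12 \cdot \frac{1}{5} \cdot 4 \left(- \frac{783}{2}\right) - 1282 = \left(-12\right) \frac{4}{5} \left(- \frac{783}{2}\right) - 1282 = \left(- \frac{48}{5}\right) \left(- \frac{783}{2}\right) - 1282 = \frac{18792}{5} - 1282 = \frac{12382}{5}$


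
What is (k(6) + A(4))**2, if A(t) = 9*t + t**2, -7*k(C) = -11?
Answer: 140625/49 ≈ 2869.9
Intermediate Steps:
k(C) = 11/7 (k(C) = -1/7*(-11) = 11/7)
A(t) = t**2 + 9*t
(k(6) + A(4))**2 = (11/7 + 4*(9 + 4))**2 = (11/7 + 4*13)**2 = (11/7 + 52)**2 = (375/7)**2 = 140625/49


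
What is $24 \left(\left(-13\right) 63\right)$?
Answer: $-19656$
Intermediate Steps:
$24 \left(\left(-13\right) 63\right) = 24 \left(-819\right) = -19656$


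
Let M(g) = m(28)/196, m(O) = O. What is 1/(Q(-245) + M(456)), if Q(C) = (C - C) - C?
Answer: 7/1716 ≈ 0.0040793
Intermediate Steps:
M(g) = ⅐ (M(g) = 28/196 = 28*(1/196) = ⅐)
Q(C) = -C (Q(C) = 0 - C = -C)
1/(Q(-245) + M(456)) = 1/(-1*(-245) + ⅐) = 1/(245 + ⅐) = 1/(1716/7) = 7/1716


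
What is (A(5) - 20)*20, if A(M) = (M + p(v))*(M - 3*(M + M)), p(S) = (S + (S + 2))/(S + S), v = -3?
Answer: -9700/3 ≈ -3233.3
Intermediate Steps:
p(S) = (2 + 2*S)/(2*S) (p(S) = (S + (2 + S))/((2*S)) = (2 + 2*S)*(1/(2*S)) = (2 + 2*S)/(2*S))
A(M) = -5*M*(⅔ + M) (A(M) = (M + (1 - 3)/(-3))*(M - 3*(M + M)) = (M - ⅓*(-2))*(M - 6*M) = (M + ⅔)*(M - 6*M) = (⅔ + M)*(-5*M) = -5*M*(⅔ + M))
(A(5) - 20)*20 = (-5/3*5*(2 + 3*5) - 20)*20 = (-5/3*5*(2 + 15) - 20)*20 = (-5/3*5*17 - 20)*20 = (-425/3 - 20)*20 = -485/3*20 = -9700/3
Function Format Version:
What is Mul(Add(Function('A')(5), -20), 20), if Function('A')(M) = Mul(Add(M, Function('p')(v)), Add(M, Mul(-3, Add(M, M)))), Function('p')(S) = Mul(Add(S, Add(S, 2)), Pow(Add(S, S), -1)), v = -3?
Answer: Rational(-9700, 3) ≈ -3233.3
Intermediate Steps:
Function('p')(S) = Mul(Rational(1, 2), Pow(S, -1), Add(2, Mul(2, S))) (Function('p')(S) = Mul(Add(S, Add(2, S)), Pow(Mul(2, S), -1)) = Mul(Add(2, Mul(2, S)), Mul(Rational(1, 2), Pow(S, -1))) = Mul(Rational(1, 2), Pow(S, -1), Add(2, Mul(2, S))))
Function('A')(M) = Mul(-5, M, Add(Rational(2, 3), M)) (Function('A')(M) = Mul(Add(M, Mul(Pow(-3, -1), Add(1, -3))), Add(M, Mul(-3, Add(M, M)))) = Mul(Add(M, Mul(Rational(-1, 3), -2)), Add(M, Mul(-3, Mul(2, M)))) = Mul(Add(M, Rational(2, 3)), Add(M, Mul(-6, M))) = Mul(Add(Rational(2, 3), M), Mul(-5, M)) = Mul(-5, M, Add(Rational(2, 3), M)))
Mul(Add(Function('A')(5), -20), 20) = Mul(Add(Mul(Rational(-5, 3), 5, Add(2, Mul(3, 5))), -20), 20) = Mul(Add(Mul(Rational(-5, 3), 5, Add(2, 15)), -20), 20) = Mul(Add(Mul(Rational(-5, 3), 5, 17), -20), 20) = Mul(Add(Rational(-425, 3), -20), 20) = Mul(Rational(-485, 3), 20) = Rational(-9700, 3)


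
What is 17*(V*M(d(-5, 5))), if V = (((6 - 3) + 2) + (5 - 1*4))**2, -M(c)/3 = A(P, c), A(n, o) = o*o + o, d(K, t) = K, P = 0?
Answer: -36720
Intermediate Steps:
A(n, o) = o + o**2 (A(n, o) = o**2 + o = o + o**2)
M(c) = -3*c*(1 + c)
V = 36 (V = ((3 + 2) + (5 - 4))**2 = (5 + 1)**2 = 6**2 = 36)
17*(V*M(d(-5, 5))) = 17*(36*(-3*(-5)*(1 - 5))) = 17*(36*(-3*(-5)*(-4))) = 17*(36*(-60)) = 17*(-2160) = -36720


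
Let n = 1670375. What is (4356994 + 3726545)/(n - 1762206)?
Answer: -8083539/91831 ≈ -88.026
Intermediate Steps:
(4356994 + 3726545)/(n - 1762206) = (4356994 + 3726545)/(1670375 - 1762206) = 8083539/(-91831) = 8083539*(-1/91831) = -8083539/91831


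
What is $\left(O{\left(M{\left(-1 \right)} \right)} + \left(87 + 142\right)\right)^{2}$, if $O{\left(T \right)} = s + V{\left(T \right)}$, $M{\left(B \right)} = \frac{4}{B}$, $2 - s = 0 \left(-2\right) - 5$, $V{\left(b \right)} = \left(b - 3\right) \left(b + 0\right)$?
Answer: $69696$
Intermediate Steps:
$V{\left(b \right)} = b \left(-3 + b\right)$ ($V{\left(b \right)} = \left(-3 + b\right) b = b \left(-3 + b\right)$)
$s = 7$ ($s = 2 - \left(0 \left(-2\right) - 5\right) = 2 - \left(0 - 5\right) = 2 - -5 = 2 + 5 = 7$)
$O{\left(T \right)} = 7 + T \left(-3 + T\right)$
$\left(O{\left(M{\left(-1 \right)} \right)} + \left(87 + 142\right)\right)^{2} = \left(\left(7 + \frac{4}{-1} \left(-3 + \frac{4}{-1}\right)\right) + \left(87 + 142\right)\right)^{2} = \left(\left(7 + 4 \left(-1\right) \left(-3 + 4 \left(-1\right)\right)\right) + 229\right)^{2} = \left(\left(7 - 4 \left(-3 - 4\right)\right) + 229\right)^{2} = \left(\left(7 - -28\right) + 229\right)^{2} = \left(\left(7 + 28\right) + 229\right)^{2} = \left(35 + 229\right)^{2} = 264^{2} = 69696$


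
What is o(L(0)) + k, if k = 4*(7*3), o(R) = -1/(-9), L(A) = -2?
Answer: 757/9 ≈ 84.111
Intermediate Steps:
o(R) = 1/9 (o(R) = -1*(-1/9) = 1/9)
k = 84 (k = 4*21 = 84)
o(L(0)) + k = 1/9 + 84 = 757/9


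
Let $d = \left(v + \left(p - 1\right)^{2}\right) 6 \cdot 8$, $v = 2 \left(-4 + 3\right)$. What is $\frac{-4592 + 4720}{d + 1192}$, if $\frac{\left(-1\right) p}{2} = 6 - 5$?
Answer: $\frac{16}{191} \approx 0.08377$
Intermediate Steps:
$v = -2$ ($v = 2 \left(-1\right) = -2$)
$p = -2$ ($p = - 2 \left(6 - 5\right) = \left(-2\right) 1 = -2$)
$d = 336$ ($d = \left(-2 + \left(-2 - 1\right)^{2}\right) 6 \cdot 8 = \left(-2 + \left(-3\right)^{2}\right) 48 = \left(-2 + 9\right) 48 = 7 \cdot 48 = 336$)
$\frac{-4592 + 4720}{d + 1192} = \frac{-4592 + 4720}{336 + 1192} = \frac{128}{1528} = 128 \cdot \frac{1}{1528} = \frac{16}{191}$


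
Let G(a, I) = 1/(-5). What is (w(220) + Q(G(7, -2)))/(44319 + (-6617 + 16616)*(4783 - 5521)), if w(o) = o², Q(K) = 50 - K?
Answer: -242251/36674715 ≈ -0.0066054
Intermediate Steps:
G(a, I) = -⅕
(w(220) + Q(G(7, -2)))/(44319 + (-6617 + 16616)*(4783 - 5521)) = (220² + (50 - 1*(-⅕)))/(44319 + (-6617 + 16616)*(4783 - 5521)) = (48400 + (50 + ⅕))/(44319 + 9999*(-738)) = (48400 + 251/5)/(44319 - 7379262) = (242251/5)/(-7334943) = (242251/5)*(-1/7334943) = -242251/36674715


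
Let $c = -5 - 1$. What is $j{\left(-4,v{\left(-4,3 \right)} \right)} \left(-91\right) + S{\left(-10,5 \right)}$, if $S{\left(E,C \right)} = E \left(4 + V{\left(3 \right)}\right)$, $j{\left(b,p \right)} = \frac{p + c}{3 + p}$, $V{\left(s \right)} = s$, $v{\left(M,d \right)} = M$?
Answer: $-980$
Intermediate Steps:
$c = -6$ ($c = -5 - 1 = -6$)
$j{\left(b,p \right)} = \frac{-6 + p}{3 + p}$ ($j{\left(b,p \right)} = \frac{p - 6}{3 + p} = \frac{-6 + p}{3 + p}$)
$S{\left(E,C \right)} = 7 E$ ($S{\left(E,C \right)} = E \left(4 + 3\right) = E 7 = 7 E$)
$j{\left(-4,v{\left(-4,3 \right)} \right)} \left(-91\right) + S{\left(-10,5 \right)} = \frac{-6 - 4}{3 - 4} \left(-91\right) + 7 \left(-10\right) = \frac{1}{-1} \left(-10\right) \left(-91\right) - 70 = \left(-1\right) \left(-10\right) \left(-91\right) - 70 = 10 \left(-91\right) - 70 = -910 - 70 = -980$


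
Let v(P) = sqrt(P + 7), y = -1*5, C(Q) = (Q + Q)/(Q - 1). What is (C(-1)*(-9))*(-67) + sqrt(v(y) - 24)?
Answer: 603 + sqrt(-24 + sqrt(2)) ≈ 603.0 + 4.7524*I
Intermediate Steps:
C(Q) = 2*Q/(-1 + Q) (C(Q) = (2*Q)/(-1 + Q) = 2*Q/(-1 + Q))
y = -5
v(P) = sqrt(7 + P)
(C(-1)*(-9))*(-67) + sqrt(v(y) - 24) = ((2*(-1)/(-1 - 1))*(-9))*(-67) + sqrt(sqrt(7 - 5) - 24) = ((2*(-1)/(-2))*(-9))*(-67) + sqrt(sqrt(2) - 24) = ((2*(-1)*(-1/2))*(-9))*(-67) + sqrt(-24 + sqrt(2)) = (1*(-9))*(-67) + sqrt(-24 + sqrt(2)) = -9*(-67) + sqrt(-24 + sqrt(2)) = 603 + sqrt(-24 + sqrt(2))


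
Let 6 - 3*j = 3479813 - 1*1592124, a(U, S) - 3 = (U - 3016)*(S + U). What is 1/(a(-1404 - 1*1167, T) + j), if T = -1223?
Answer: 3/61703560 ≈ 4.8620e-8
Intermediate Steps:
a(U, S) = 3 + (-3016 + U)*(S + U) (a(U, S) = 3 + (U - 3016)*(S + U) = 3 + (-3016 + U)*(S + U))
j = -1887683/3 (j = 2 - (3479813 - 1*1592124)/3 = 2 - (3479813 - 1592124)/3 = 2 - ⅓*1887689 = 2 - 1887689/3 = -1887683/3 ≈ -6.2923e+5)
1/(a(-1404 - 1*1167, T) + j) = 1/((3 + (-1404 - 1*1167)² - 3016*(-1223) - 3016*(-1404 - 1*1167) - 1223*(-1404 - 1*1167)) - 1887683/3) = 1/((3 + (-1404 - 1167)² + 3688568 - 3016*(-1404 - 1167) - 1223*(-1404 - 1167)) - 1887683/3) = 1/((3 + (-2571)² + 3688568 - 3016*(-2571) - 1223*(-2571)) - 1887683/3) = 1/((3 + 6610041 + 3688568 + 7754136 + 3144333) - 1887683/3) = 1/(21197081 - 1887683/3) = 1/(61703560/3) = 3/61703560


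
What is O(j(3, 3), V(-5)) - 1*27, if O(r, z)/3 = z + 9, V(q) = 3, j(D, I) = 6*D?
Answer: 9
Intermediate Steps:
O(r, z) = 27 + 3*z (O(r, z) = 3*(z + 9) = 3*(9 + z) = 27 + 3*z)
O(j(3, 3), V(-5)) - 1*27 = (27 + 3*3) - 1*27 = (27 + 9) - 27 = 36 - 27 = 9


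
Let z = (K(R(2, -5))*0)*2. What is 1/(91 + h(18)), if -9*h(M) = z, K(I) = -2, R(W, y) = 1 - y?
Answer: 1/91 ≈ 0.010989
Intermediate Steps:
z = 0 (z = -2*0*2 = 0*2 = 0)
h(M) = 0 (h(M) = -1/9*0 = 0)
1/(91 + h(18)) = 1/(91 + 0) = 1/91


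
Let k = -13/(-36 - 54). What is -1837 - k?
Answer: -165343/90 ≈ -1837.1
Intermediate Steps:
k = 13/90 (k = -13/(-90) = -13*(-1/90) = 13/90 ≈ 0.14444)
-1837 - k = -1837 - 1*13/90 = -1837 - 13/90 = -165343/90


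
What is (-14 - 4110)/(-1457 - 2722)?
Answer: 4124/4179 ≈ 0.98684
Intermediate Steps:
(-14 - 4110)/(-1457 - 2722) = -4124/(-4179) = -4124*(-1/4179) = 4124/4179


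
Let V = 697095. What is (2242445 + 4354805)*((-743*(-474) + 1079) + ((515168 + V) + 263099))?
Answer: 12063883086750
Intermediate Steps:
(2242445 + 4354805)*((-743*(-474) + 1079) + ((515168 + V) + 263099)) = (2242445 + 4354805)*((-743*(-474) + 1079) + ((515168 + 697095) + 263099)) = 6597250*((352182 + 1079) + (1212263 + 263099)) = 6597250*(353261 + 1475362) = 6597250*1828623 = 12063883086750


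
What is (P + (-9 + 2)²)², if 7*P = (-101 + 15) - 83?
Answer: 30276/49 ≈ 617.88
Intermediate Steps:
P = -169/7 (P = ((-101 + 15) - 83)/7 = (-86 - 83)/7 = (⅐)*(-169) = -169/7 ≈ -24.143)
(P + (-9 + 2)²)² = (-169/7 + (-9 + 2)²)² = (-169/7 + (-7)²)² = (-169/7 + 49)² = (174/7)² = 30276/49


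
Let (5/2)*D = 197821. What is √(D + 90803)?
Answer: √4248285/5 ≈ 412.23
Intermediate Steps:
D = 395642/5 (D = (⅖)*197821 = 395642/5 ≈ 79128.)
√(D + 90803) = √(395642/5 + 90803) = √(849657/5) = √4248285/5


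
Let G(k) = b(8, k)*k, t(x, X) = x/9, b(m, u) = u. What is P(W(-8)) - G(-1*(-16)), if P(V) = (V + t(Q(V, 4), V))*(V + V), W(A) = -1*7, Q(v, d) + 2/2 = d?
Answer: -488/3 ≈ -162.67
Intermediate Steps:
Q(v, d) = -1 + d
t(x, X) = x/9 (t(x, X) = x*(1/9) = x/9)
W(A) = -7
P(V) = 2*V*(1/3 + V) (P(V) = (V + (-1 + 4)/9)*(V + V) = (V + (1/9)*3)*(2*V) = (V + 1/3)*(2*V) = (1/3 + V)*(2*V) = 2*V*(1/3 + V))
G(k) = k**2 (G(k) = k*k = k**2)
P(W(-8)) - G(-1*(-16)) = (2/3)*(-7)*(1 + 3*(-7)) - (-1*(-16))**2 = (2/3)*(-7)*(1 - 21) - 1*16**2 = (2/3)*(-7)*(-20) - 1*256 = 280/3 - 256 = -488/3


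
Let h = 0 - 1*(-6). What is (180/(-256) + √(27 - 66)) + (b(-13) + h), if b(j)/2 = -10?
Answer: -941/64 + I*√39 ≈ -14.703 + 6.245*I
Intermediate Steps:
b(j) = -20 (b(j) = 2*(-10) = -20)
h = 6 (h = 0 + 6 = 6)
(180/(-256) + √(27 - 66)) + (b(-13) + h) = (180/(-256) + √(27 - 66)) + (-20 + 6) = (180*(-1/256) + √(-39)) - 14 = (-45/64 + I*√39) - 14 = -941/64 + I*√39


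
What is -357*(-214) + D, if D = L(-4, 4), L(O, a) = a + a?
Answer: 76406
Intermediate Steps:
L(O, a) = 2*a
D = 8 (D = 2*4 = 8)
-357*(-214) + D = -357*(-214) + 8 = 76398 + 8 = 76406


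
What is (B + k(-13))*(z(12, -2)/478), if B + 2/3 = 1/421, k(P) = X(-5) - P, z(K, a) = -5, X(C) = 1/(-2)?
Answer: -149485/1207428 ≈ -0.12380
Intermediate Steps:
X(C) = -1/2
k(P) = -1/2 - P
B = -839/1263 (B = -2/3 + 1/421 = -839/1263 ≈ -0.66429)
(B + k(-13))*(z(12, -2)/478) = (-839/1263 + (-1/2 - 1*(-13)))*(-5/478) = (-839/1263 + (-1/2 + 13))*(-5*1/478) = (-839/1263 + 25/2)*(-5/478) = (29897/2526)*(-5/478) = -149485/1207428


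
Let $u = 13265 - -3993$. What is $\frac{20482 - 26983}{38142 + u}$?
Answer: $- \frac{6501}{55400} \approx -0.11735$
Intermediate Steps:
$u = 17258$ ($u = 13265 + 3993 = 17258$)
$\frac{20482 - 26983}{38142 + u} = \frac{20482 - 26983}{38142 + 17258} = - \frac{6501}{55400}$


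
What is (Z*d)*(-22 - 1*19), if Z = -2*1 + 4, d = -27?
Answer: 2214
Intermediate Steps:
Z = 2 (Z = -2 + 4 = 2)
(Z*d)*(-22 - 1*19) = (2*(-27))*(-22 - 1*19) = -54*(-22 - 19) = -54*(-41) = 2214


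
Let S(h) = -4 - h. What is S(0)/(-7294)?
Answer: 2/3647 ≈ 0.00054840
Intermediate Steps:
S(0)/(-7294) = (-4 - 1*0)/(-7294) = (-4 + 0)*(-1/7294) = -4*(-1/7294) = 2/3647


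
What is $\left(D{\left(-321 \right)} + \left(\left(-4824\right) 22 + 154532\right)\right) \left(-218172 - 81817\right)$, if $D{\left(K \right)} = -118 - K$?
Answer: $-14581565323$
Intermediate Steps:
$\left(D{\left(-321 \right)} + \left(\left(-4824\right) 22 + 154532\right)\right) \left(-218172 - 81817\right) = \left(\left(-118 - -321\right) + \left(\left(-4824\right) 22 + 154532\right)\right) \left(-218172 - 81817\right) = \left(\left(-118 + 321\right) + \left(-106128 + 154532\right)\right) \left(-299989\right) = \left(203 + 48404\right) \left(-299989\right) = 48607 \left(-299989\right) = -14581565323$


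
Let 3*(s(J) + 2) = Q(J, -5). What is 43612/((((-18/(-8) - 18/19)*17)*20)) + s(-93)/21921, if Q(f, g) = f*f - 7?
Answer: 2020953152/20496135 ≈ 98.602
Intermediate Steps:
Q(f, g) = -7 + f**2 (Q(f, g) = f**2 - 7 = -7 + f**2)
s(J) = -13/3 + J**2/3 (s(J) = -2 + (-7 + J**2)/3 = -2 + (-7/3 + J**2/3) = -13/3 + J**2/3)
43612/((((-18/(-8) - 18/19)*17)*20)) + s(-93)/21921 = 43612/((((-18/(-8) - 18/19)*17)*20)) + (-13/3 + (1/3)*(-93)**2)/21921 = 43612/((((-18*(-1/8) - 18*1/19)*17)*20)) + (-13/3 + (1/3)*8649)*(1/21921) = 43612/((((9/4 - 18/19)*17)*20)) + (-13/3 + 2883)*(1/21921) = 43612/((((99/76)*17)*20)) + (8636/3)*(1/21921) = 43612/(((1683/76)*20)) + 8636/65763 = 43612/(8415/19) + 8636/65763 = 43612*(19/8415) + 8636/65763 = 828628/8415 + 8636/65763 = 2020953152/20496135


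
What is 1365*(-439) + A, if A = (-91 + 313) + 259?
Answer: -598754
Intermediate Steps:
A = 481 (A = 222 + 259 = 481)
1365*(-439) + A = 1365*(-439) + 481 = -599235 + 481 = -598754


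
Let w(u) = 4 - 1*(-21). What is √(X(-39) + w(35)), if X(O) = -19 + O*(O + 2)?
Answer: 3*√161 ≈ 38.066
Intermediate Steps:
X(O) = -19 + O*(2 + O)
w(u) = 25 (w(u) = 4 + 21 = 25)
√(X(-39) + w(35)) = √((-19 + (-39)² + 2*(-39)) + 25) = √((-19 + 1521 - 78) + 25) = √(1424 + 25) = √1449 = 3*√161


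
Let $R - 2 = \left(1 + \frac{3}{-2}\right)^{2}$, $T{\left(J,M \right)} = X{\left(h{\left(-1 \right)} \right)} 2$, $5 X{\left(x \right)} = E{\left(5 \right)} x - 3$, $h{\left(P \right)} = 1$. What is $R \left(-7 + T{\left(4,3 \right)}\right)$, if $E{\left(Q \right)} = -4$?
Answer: $- \frac{441}{20} \approx -22.05$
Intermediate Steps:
$X{\left(x \right)} = - \frac{3}{5} - \frac{4 x}{5}$ ($X{\left(x \right)} = \frac{- 4 x - 3}{5} = \frac{-3 - 4 x}{5} = - \frac{3}{5} - \frac{4 x}{5}$)
$T{\left(J,M \right)} = - \frac{14}{5}$ ($T{\left(J,M \right)} = \left(- \frac{3}{5} - \frac{4}{5}\right) 2 = \left(- \frac{7}{5}\right) 2 = - \frac{14}{5}$)
$R = \frac{9}{4}$ ($R = 2 + \left(1 + \frac{3}{-2}\right)^{2} = 2 + \left(1 + 3 \left(- \frac{1}{2}\right)\right)^{2} = 2 + \left(1 - \frac{3}{2}\right)^{2} = 2 + \left(- \frac{1}{2}\right)^{2} = 2 + \frac{1}{4} = \frac{9}{4} \approx 2.25$)
$R \left(-7 + T{\left(4,3 \right)}\right) = \frac{9 \left(-7 - \frac{14}{5}\right)}{4} = \frac{9}{4} \left(- \frac{49}{5}\right) = - \frac{441}{20}$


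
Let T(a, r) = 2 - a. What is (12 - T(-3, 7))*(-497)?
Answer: -3479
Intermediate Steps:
(12 - T(-3, 7))*(-497) = (12 - (2 - 1*(-3)))*(-497) = (12 - (2 + 3))*(-497) = (12 - 1*5)*(-497) = (12 - 5)*(-497) = 7*(-497) = -3479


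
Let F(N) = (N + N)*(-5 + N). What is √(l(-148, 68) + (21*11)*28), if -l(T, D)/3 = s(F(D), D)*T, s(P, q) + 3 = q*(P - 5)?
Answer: 4*√16158702 ≈ 16079.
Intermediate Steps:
F(N) = 2*N*(-5 + N) (F(N) = (2*N)*(-5 + N) = 2*N*(-5 + N))
s(P, q) = -3 + q*(-5 + P) (s(P, q) = -3 + q*(P - 5) = -3 + q*(-5 + P))
l(T, D) = -3*T*(-3 - 5*D + 2*D²*(-5 + D)) (l(T, D) = -3*(-3 - 5*D + (2*D*(-5 + D))*D)*T = -3*(-3 - 5*D + 2*D²*(-5 + D))*T = -3*T*(-3 - 5*D + 2*D²*(-5 + D)))
√(l(-148, 68) + (21*11)*28) = √(3*(-148)*(3 + 5*68 + 2*68²*(5 - 1*68)) + (21*11)*28) = √(3*(-148)*(3 + 340 + 2*4624*(5 - 68)) + 231*28) = √(3*(-148)*(3 + 340 + 2*4624*(-63)) + 6468) = √(3*(-148)*(3 + 340 - 582624) + 6468) = √(3*(-148)*(-582281) + 6468) = √(258532764 + 6468) = √258539232 = 4*√16158702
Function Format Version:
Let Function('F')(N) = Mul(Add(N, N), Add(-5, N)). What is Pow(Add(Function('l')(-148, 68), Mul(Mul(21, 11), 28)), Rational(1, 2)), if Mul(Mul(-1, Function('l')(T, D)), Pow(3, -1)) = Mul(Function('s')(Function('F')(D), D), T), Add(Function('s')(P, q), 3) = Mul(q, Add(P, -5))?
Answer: Mul(4, Pow(16158702, Rational(1, 2))) ≈ 16079.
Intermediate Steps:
Function('F')(N) = Mul(2, N, Add(-5, N)) (Function('F')(N) = Mul(Mul(2, N), Add(-5, N)) = Mul(2, N, Add(-5, N)))
Function('s')(P, q) = Add(-3, Mul(q, Add(-5, P))) (Function('s')(P, q) = Add(-3, Mul(q, Add(P, -5))) = Add(-3, Mul(q, Add(-5, P))))
Function('l')(T, D) = Mul(-3, T, Add(-3, Mul(-5, D), Mul(2, Pow(D, 2), Add(-5, D)))) (Function('l')(T, D) = Mul(-3, Mul(Add(-3, Mul(-5, D), Mul(Mul(2, D, Add(-5, D)), D)), T)) = Mul(-3, Mul(Add(-3, Mul(-5, D), Mul(2, Pow(D, 2), Add(-5, D))), T)) = Mul(-3, Mul(T, Add(-3, Mul(-5, D), Mul(2, Pow(D, 2), Add(-5, D))))) = Mul(-3, T, Add(-3, Mul(-5, D), Mul(2, Pow(D, 2), Add(-5, D)))))
Pow(Add(Function('l')(-148, 68), Mul(Mul(21, 11), 28)), Rational(1, 2)) = Pow(Add(Mul(3, -148, Add(3, Mul(5, 68), Mul(2, Pow(68, 2), Add(5, Mul(-1, 68))))), Mul(Mul(21, 11), 28)), Rational(1, 2)) = Pow(Add(Mul(3, -148, Add(3, 340, Mul(2, 4624, Add(5, -68)))), Mul(231, 28)), Rational(1, 2)) = Pow(Add(Mul(3, -148, Add(3, 340, Mul(2, 4624, -63))), 6468), Rational(1, 2)) = Pow(Add(Mul(3, -148, Add(3, 340, -582624)), 6468), Rational(1, 2)) = Pow(Add(Mul(3, -148, -582281), 6468), Rational(1, 2)) = Pow(Add(258532764, 6468), Rational(1, 2)) = Pow(258539232, Rational(1, 2)) = Mul(4, Pow(16158702, Rational(1, 2)))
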